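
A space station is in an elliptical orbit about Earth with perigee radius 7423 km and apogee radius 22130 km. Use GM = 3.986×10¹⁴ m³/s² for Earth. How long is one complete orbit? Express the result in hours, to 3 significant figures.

Semi-major axis a = (r_p + r_a)/2 = (7423.0 + 22130)/2 = 14776 km = 1.478×10⁷ m.
By Kepler's third law T = 2π√(a³/μ) = 2π × 2.845×10³ = 1.788×10⁴ s.
= 4.966 hours.

T ≈ 4.97 hours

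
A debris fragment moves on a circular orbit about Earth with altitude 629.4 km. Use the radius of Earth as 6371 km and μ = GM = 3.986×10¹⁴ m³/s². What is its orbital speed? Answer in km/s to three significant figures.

r = 6371 + 629.4 = 7000.4 km = 7.0004×10⁶ m.
For a circular orbit v = √(μ/r) = √(3.986×10¹⁴ / 7.000×10⁶) = √(5.694×10⁷) = 7546 m/s.
That is 7.546 km/s.

v ≈ 7.55 km/s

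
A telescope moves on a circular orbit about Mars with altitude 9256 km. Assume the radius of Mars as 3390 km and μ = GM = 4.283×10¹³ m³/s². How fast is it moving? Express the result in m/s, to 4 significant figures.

r = 3390 + 9256 = 12646 km = 1.2646×10⁷ m.
For a circular orbit v = √(μ/r) = √(4.283×10¹³ / 1.265×10⁷) = √(3.387×10⁶) = 1840 m/s.

v ≈ 1840 m/s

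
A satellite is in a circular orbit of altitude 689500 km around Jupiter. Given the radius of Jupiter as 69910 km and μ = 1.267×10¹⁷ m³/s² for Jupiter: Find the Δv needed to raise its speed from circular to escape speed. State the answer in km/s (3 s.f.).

Δv ≈ 5.35 km/s

r = 69910 + 689500 = 759410 km = 7.5941×10⁸ m.
Circular speed v_c = √(μ/r) = 12920 m/s.
Escape speed v_esc = √(2μ/r) = √2 × v_c = 18270 m/s.
Δv = v_esc − v_c = 5350 m/s = 5.350 km/s.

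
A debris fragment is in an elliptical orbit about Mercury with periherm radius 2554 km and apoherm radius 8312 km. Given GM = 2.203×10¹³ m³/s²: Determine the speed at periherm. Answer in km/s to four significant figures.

Semi-major axis a = (r_p + r_a)/2 = 5433.0 km = 5.433×10⁶ m.
Vis-viva: v² = μ(2/r − 1/a) = 2.203×10¹³ × (7.831×10⁻⁷ − 1.841×10⁻⁷) = 1.320×10⁷ m²/s².
v = 3633 m/s = 3.633 km/s.

v ≈ 3.633 km/s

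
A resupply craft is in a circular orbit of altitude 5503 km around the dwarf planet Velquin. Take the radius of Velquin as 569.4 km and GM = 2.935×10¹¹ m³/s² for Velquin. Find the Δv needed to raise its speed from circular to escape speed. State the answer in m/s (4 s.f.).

r = 569.4 + 5503 = 6072.4 km = 6.0724×10⁶ m.
Circular speed v_c = √(μ/r) = 219.8 m/s.
Escape speed v_esc = √(2μ/r) = √2 × v_c = 310.9 m/s.
Δv = v_esc − v_c = 91.06 m/s.

Δv ≈ 91.06 m/s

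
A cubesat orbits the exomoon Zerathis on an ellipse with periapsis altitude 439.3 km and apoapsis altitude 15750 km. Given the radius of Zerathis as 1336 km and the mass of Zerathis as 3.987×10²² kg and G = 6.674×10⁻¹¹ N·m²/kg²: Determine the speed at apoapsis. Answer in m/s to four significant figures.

μ = GM = 6.674×10⁻¹¹ × 3.987×10²² = 2.661×10¹² m³/s².
r_p = 1336 + 439.3 = 1775.3 km = 1.7753×10⁶ m.
r_a = 1336 + 15750 = 17086 km = 1.7086×10⁷ m.
Semi-major axis a = (r_p + r_a)/2 = 9430.6 km = 9.431×10⁶ m.
Vis-viva: v² = μ(2/r − 1/a) = 2.661×10¹² × (1.171×10⁻⁷ − 1.060×10⁻⁷) = 2.932×10⁴ m²/s².
v = 171.2 m/s.

v ≈ 171.2 m/s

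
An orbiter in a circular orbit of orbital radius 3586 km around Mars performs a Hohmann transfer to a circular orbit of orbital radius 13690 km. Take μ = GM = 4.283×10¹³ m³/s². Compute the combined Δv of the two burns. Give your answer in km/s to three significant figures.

Δv_total ≈ 1.52 km/s

r₁ = 3586 km = 3.586×10⁶ m.
r₂ = 13690 km = 1.369×10⁷ m.
Transfer ellipse a_t = (r₁ + r₂)/2 = 8.638×10⁶ m.
At r₁: circular v_c1 = √(μ/r₁) = 3456 m/s; transfer-periapsis v_p = √[μ(2/r₁ − 1/a_t)] = 4351 m/s.
Δv₁ = v_p − v_c1 = 894.8 m/s.
At r₂: circular v_c2 = √(μ/r₂) = 1769 m/s; transfer-apoapsis v_a = √[μ(2/r₂ − 1/a_t)] = 1140 m/s.
Δv₂ = v_c2 − v_a = 629.1 m/s.
Total Δv = Δv₁ + Δv₂ = 1524 m/s = 1.524 km/s.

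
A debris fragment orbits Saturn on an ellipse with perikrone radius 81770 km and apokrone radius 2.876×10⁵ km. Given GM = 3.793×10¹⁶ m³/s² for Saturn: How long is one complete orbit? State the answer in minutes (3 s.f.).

T ≈ 1350 minutes

Semi-major axis a = (r_p + r_a)/2 = (81770 + 2.8760×10⁵)/2 = 1.8468×10⁵ km = 1.847×10⁸ m.
By Kepler's third law T = 2π√(a³/μ) = 2π × 1.289×10⁴ = 8.097×10⁴ s.
= 1350 minutes.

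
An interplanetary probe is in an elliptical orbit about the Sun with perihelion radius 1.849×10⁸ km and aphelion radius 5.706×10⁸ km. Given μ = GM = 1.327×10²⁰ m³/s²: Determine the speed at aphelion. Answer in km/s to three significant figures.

Semi-major axis a = (r_p + r_a)/2 = 3.7775×10⁸ km = 3.778×10¹¹ m.
Vis-viva: v² = μ(2/r − 1/a) = 1.327×10²⁰ × (3.505×10⁻¹² − 2.647×10⁻¹²) = 1.138×10⁸ m²/s².
v = 10670 m/s = 10.67 km/s.

v ≈ 10.7 km/s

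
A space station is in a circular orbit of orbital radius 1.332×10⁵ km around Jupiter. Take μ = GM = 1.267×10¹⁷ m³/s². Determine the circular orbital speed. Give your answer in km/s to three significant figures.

v ≈ 30.8 km/s

r = 1.332×10⁵ km = 1.332×10⁸ m.
For a circular orbit v = √(μ/r) = √(1.267×10¹⁷ / 1.332×10⁸) = √(9.512×10⁸) = 30840 m/s.
That is 30.84 km/s.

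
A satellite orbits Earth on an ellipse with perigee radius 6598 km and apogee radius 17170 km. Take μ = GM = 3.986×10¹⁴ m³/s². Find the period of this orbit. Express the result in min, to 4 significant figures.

Semi-major axis a = (r_p + r_a)/2 = (6598.0 + 17170)/2 = 11884 km = 1.188×10⁷ m.
By Kepler's third law T = 2π√(a³/μ) = 2π × 2.052×10³ = 1.289×10⁴ s.
= 214.9 min.

T ≈ 214.9 min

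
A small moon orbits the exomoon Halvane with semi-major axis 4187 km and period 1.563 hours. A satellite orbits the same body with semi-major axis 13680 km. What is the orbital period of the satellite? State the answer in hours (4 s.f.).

T₂ ≈ 9.231 hours

Kepler's third law: T² ∝ a³, so T₂ = T₁ (a₂/a₁)^(3/2).
a₂/a₁ = 3.267, (a₂/a₁)^(3/2) = 5.906.
T₂ = 1.563 × 5.906 = 9.231 hours.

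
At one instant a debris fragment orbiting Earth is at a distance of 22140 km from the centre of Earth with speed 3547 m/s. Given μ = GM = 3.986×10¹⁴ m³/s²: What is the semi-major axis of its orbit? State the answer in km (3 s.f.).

r = 2.214×10⁷ m.
Vis-viva rearranged: 1/a = 2/r − v²/μ = 9.033×10⁻⁸ − 3.156×10⁻⁸ = 5.877×10⁻⁸ m⁻¹.
a = 1.702×10⁷ m = 17015 km.

a ≈ 17000 km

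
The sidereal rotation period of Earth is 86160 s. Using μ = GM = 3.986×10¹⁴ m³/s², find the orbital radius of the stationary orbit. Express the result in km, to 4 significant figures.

r_sync ≈ 42160 km

A synchronous orbit has period T, so by Kepler's third law a = (μT²/4π²)^(1/3).
μT²/4π² = 3.986×10¹⁴ × (8.616×10⁴)² / 39.48 = 7.495×10²² m³.
a = 4.216×10⁷ m = 42163 km.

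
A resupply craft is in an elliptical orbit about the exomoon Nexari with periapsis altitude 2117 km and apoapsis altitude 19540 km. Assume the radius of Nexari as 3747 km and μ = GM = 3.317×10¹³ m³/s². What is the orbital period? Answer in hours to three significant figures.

T ≈ 16.9 hours

r_p = 3747 + 2117 = 5864.0 km = 5.8640×10⁶ m.
r_a = 3747 + 19540 = 23287 km = 2.3287×10⁷ m.
Semi-major axis a = (r_p + r_a)/2 = (5864.0 + 23287)/2 = 14576 km = 1.458×10⁷ m.
By Kepler's third law T = 2π√(a³/μ) = 2π × 9.662×10³ = 6.071×10⁴ s.
= 16.86 hours.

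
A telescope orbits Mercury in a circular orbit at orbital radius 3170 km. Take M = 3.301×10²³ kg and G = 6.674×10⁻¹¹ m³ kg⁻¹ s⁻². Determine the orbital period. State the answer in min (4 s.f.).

T ≈ 125.9 min

μ = GM = 6.674×10⁻¹¹ × 3.301×10²³ = 2.203×10¹³ m³/s².
r = 3170 km = 3.170×10⁶ m.
Kepler's third law: T = 2π√(r³/μ) = 2π√((3.170×10⁶)³ / 2.203×10¹³).
r³/μ = 1.446×10⁶ s², so T = 2π × 1.202×10³ = 7.555×10³ s.
Converting: 7.555×10³ s ÷ 60.00 = 125.9 min.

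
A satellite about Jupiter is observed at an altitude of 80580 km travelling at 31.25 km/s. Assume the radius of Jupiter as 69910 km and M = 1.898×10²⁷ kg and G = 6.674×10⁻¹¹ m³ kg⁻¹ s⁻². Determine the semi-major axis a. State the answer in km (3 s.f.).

a ≈ 1.79×10⁵ km

μ = GM = 6.674×10⁻¹¹ × 1.898×10²⁷ = 1.267×10¹⁷ m³/s².
r = 69910 + 80580 = 1.5049×10⁵ km = 1.505×10⁸ m.
Specific orbital energy ε = v²/2 − μ/r = (31250)²/2 − 1.267×10¹⁷/1.505×10⁸ = -3.535×10⁸ J/kg.
Since ε = −μ/(2a), a = −μ/(2ε) = 1.792×10⁸ m = 1.7919×10⁵ km.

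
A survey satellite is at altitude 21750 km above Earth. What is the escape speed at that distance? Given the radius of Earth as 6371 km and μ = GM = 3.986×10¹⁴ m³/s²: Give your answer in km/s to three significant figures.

v_esc ≈ 5.32 km/s

r = 6371 + 21750 = 28121 km = 2.8121×10⁷ m.
Escape speed v_esc = √(2μ/r) = √(2 × 3.986×10¹⁴ / 2.812×10⁷) = √(2.835×10⁷) = 5324 m/s.
= 5.324 km/s.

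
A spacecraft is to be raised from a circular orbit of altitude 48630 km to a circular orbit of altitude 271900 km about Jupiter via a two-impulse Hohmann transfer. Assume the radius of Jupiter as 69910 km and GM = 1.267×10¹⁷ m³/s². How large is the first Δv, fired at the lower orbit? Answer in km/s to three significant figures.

r₁ = 69910 + 48630 = 118540 km = 1.1854×10⁸ m.
r₂ = 69910 + 271900 = 341810 km = 3.4181×10⁸ m.
Transfer ellipse a_t = (r₁ + r₂)/2 = 2.302×10⁸ m.
At r₁: circular v_c1 = √(μ/r₁) = 32690 m/s; transfer-perijove v_p = √[μ(2/r₁ − 1/a_t)] = 39840 m/s.
Δv₁ = v_p − v_c1 = 7147 m/s.
= 7.147 km/s.

Δv ≈ 7.15 km/s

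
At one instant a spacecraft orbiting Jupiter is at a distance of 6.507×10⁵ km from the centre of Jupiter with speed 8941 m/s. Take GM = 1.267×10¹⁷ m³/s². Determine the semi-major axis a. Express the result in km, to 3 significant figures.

r = 6.507×10⁸ m.
Vis-viva rearranged: 1/a = 2/r − v²/μ = 3.074×10⁻⁹ − 6.310×10⁻¹⁰ = 2.443×10⁻⁹ m⁻¹.
a = 4.094×10⁸ m = 4.0939×10⁵ km.

a ≈ 4.09×10⁵ km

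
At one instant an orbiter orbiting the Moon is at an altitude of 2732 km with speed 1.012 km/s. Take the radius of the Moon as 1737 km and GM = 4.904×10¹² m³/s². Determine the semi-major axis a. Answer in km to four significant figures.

r = 1737 + 2732 = 4469.0 km = 4.469×10⁶ m.
Specific orbital energy ε = v²/2 − μ/r = (1012)²/2 − 4.904×10¹²/4.469×10⁶ = -5.853×10⁵ J/kg.
Since ε = −μ/(2a), a = −μ/(2ε) = 4.190×10⁶ m = 4189.6 km.

a ≈ 4190 km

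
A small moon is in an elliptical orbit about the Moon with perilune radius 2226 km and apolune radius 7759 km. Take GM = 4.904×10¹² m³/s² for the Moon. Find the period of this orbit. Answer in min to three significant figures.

Semi-major axis a = (r_p + r_a)/2 = (2226.0 + 7759.0)/2 = 4992.5 km = 4.992×10⁶ m.
By Kepler's third law T = 2π√(a³/μ) = 2π × 5.037×10³ = 3.165×10⁴ s.
= 527.5 min.

T ≈ 528 min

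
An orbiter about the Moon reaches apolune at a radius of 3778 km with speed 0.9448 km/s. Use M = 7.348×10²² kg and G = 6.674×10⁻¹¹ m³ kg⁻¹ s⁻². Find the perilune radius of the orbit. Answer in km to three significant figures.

μ = GM = 6.674×10⁻¹¹ × 7.348×10²² = 4.904×10¹² m³/s².
r_a = 3.778×10⁶ m.
Specific energy ε = v²/2 − μ/r = -8.517×10⁵ J/kg, so a = −μ/(2ε) = 2.879×10⁶ m.
The apsides satisfy r_p + r_a = 2a, so the perilune radius is 2a − r_a = 1.980×10⁶ m = 1979.7 km.

perilune radius ≈ 1980 km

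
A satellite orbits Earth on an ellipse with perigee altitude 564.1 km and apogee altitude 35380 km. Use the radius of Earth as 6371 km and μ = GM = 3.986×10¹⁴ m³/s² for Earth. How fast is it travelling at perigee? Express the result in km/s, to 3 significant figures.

v ≈ 9.93 km/s

r_p = 6371 + 564.1 = 6935.1 km = 6.9351×10⁶ m.
r_a = 6371 + 35380 = 41751 km = 4.1751×10⁷ m.
Semi-major axis a = (r_p + r_a)/2 = 24343 km = 2.434×10⁷ m.
Vis-viva: v² = μ(2/r − 1/a) = 3.986×10¹⁴ × (2.884×10⁻⁷ − 4.108×10⁻⁸) = 9.858×10⁷ m²/s².
v = 9929 m/s = 9.929 km/s.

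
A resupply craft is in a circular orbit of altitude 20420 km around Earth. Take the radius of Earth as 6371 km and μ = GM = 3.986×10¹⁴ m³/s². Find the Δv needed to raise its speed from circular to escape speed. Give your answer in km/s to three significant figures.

Δv ≈ 1.60 km/s

r = 6371 + 20420 = 26791 km = 2.6791×10⁷ m.
Circular speed v_c = √(μ/r) = 3857 m/s.
Escape speed v_esc = √(2μ/r) = √2 × v_c = 5455 m/s.
Δv = v_esc − v_c = 1598 m/s = 1.598 km/s.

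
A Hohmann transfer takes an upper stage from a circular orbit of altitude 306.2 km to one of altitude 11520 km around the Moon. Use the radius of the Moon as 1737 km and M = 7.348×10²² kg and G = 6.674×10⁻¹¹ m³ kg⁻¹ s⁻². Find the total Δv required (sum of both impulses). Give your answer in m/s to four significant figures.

Δv_total ≈ 784.1 m/s

μ = GM = 6.674×10⁻¹¹ × 7.348×10²² = 4.904×10¹² m³/s².
r₁ = 1737 + 306.2 = 2043.2 km = 2.0432×10⁶ m.
r₂ = 1737 + 11520 = 13257 km = 1.3257×10⁷ m.
Transfer ellipse a_t = (r₁ + r₂)/2 = 7.650×10⁶ m.
At r₁: circular v_c1 = √(μ/r₁) = 1549 m/s; transfer-perilune v_p = √[μ(2/r₁ − 1/a_t)] = 2039 m/s.
Δv₁ = v_p − v_c1 = 490.2 m/s.
At r₂: circular v_c2 = √(μ/r₂) = 608.2 m/s; transfer-apolune v_a = √[μ(2/r₂ − 1/a_t)] = 314.3 m/s.
Δv₂ = v_c2 − v_a = 293.9 m/s.
Total Δv = Δv₁ + Δv₂ = 784.1 m/s.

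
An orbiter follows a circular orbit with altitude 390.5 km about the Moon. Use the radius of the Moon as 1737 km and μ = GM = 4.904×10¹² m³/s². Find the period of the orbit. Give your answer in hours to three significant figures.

r = 1737 + 390.5 = 2127.5 km = 2.1275×10⁶ m.
Kepler's third law: T = 2π√(r³/μ) = 2π√((2.128×10⁶)³ / 4.904×10¹²).
r³/μ = 1.964×10⁶ s², so T = 2π × 1.401×10³ = 8.805×10³ s.
Converting: 8.805×10³ s ÷ 3600 = 2.446 hours.

T ≈ 2.45 hours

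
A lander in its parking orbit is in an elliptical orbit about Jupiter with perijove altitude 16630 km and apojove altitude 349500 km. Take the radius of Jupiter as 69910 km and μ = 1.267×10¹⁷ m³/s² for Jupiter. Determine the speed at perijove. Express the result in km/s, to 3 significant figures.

r_p = 69910 + 16630 = 86540 km = 8.6540×10⁷ m.
r_a = 69910 + 349500 = 419410 km = 4.1941×10⁸ m.
Semi-major axis a = (r_p + r_a)/2 = 2.5298×10⁵ km = 2.530×10⁸ m.
Vis-viva: v² = μ(2/r − 1/a) = 1.267×10¹⁷ × (2.311×10⁻⁸ − 3.953×10⁻⁹) = 2.427×10⁹ m²/s².
v = 49270 m/s = 49.27 km/s.

v ≈ 49.3 km/s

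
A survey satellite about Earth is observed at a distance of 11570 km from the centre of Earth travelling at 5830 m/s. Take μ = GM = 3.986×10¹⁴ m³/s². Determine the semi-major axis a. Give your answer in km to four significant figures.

r = 1.157×10⁷ m.
Vis-viva rearranged: 1/a = 2/r − v²/μ = 1.729×10⁻⁷ − 8.527×10⁻⁸ = 8.759×10⁻⁸ m⁻¹.
a = 1.142×10⁷ m = 11417 km.

a ≈ 11420 km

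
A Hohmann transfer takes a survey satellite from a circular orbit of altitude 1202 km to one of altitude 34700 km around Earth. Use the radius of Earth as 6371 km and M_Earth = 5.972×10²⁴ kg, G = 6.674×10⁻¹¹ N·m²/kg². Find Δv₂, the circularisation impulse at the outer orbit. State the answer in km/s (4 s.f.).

Δv ≈ 1.377 km/s

μ = GM = 6.674×10⁻¹¹ × 5.972×10²⁴ = 3.986×10¹⁴ m³/s².
r₁ = 6371 + 1202 = 7573.0 km = 7.5730×10⁶ m.
r₂ = 6371 + 34700 = 41071 km = 4.1071×10⁷ m.
Transfer ellipse a_t = (r₁ + r₂)/2 = 2.432×10⁷ m.
At r₁: circular v_c1 = √(μ/r₁) = 7255 m/s; transfer-perigee v_p = √[μ(2/r₁ − 1/a_t)] = 9427 m/s.
At r₂: circular v_c2 = √(μ/r₂) = 3115 m/s; transfer-apogee v_a = √[μ(2/r₂ − 1/a_t)] = 1738 m/s.
Δv₂ = v_c2 − v_a = 1377 m/s.
= 1.377 km/s.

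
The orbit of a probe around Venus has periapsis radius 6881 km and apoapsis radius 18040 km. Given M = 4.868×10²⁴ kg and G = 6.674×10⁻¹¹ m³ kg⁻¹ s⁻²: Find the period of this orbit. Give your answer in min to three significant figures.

μ = GM = 6.674×10⁻¹¹ × 4.868×10²⁴ = 3.249×10¹⁴ m³/s².
Semi-major axis a = (r_p + r_a)/2 = (6881.0 + 18040)/2 = 12460 km = 1.246×10⁷ m.
By Kepler's third law T = 2π√(a³/μ) = 2π × 2.440×10³ = 1.533×10⁴ s.
= 255.5 min.

T ≈ 256 min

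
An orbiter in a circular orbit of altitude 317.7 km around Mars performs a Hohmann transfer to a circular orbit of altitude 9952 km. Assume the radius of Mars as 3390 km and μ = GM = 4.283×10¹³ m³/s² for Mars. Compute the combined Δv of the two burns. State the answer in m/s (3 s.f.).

Δv_total ≈ 1460 m/s

r₁ = 3390 + 317.7 = 3707.7 km = 3.7077×10⁶ m.
r₂ = 3390 + 9952 = 13342 km = 1.3342×10⁷ m.
Transfer ellipse a_t = (r₁ + r₂)/2 = 8.525×10⁶ m.
At r₁: circular v_c1 = √(μ/r₁) = 3399 m/s; transfer-periapsis v_p = √[μ(2/r₁ − 1/a_t)] = 4252 m/s.
Δv₁ = v_p − v_c1 = 853.2 m/s.
At r₂: circular v_c2 = √(μ/r₂) = 1792 m/s; transfer-apoapsis v_a = √[μ(2/r₂ − 1/a_t)] = 1182 m/s.
Δv₂ = v_c2 − v_a = 610.1 m/s.
Total Δv = Δv₁ + Δv₂ = 1463 m/s.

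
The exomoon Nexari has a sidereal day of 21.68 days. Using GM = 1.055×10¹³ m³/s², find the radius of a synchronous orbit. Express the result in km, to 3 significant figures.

T = 21.68 days = 1.873×10⁶ s.
A synchronous orbit has period T, so by Kepler's third law a = (μT²/4π²)^(1/3).
μT²/4π² = 1.055×10¹³ × (1.873×10⁶)² / 39.48 = 9.376×10²³ m³.
a = 9.788×10⁷ m = 97877 km.

r_sync ≈ 97900 km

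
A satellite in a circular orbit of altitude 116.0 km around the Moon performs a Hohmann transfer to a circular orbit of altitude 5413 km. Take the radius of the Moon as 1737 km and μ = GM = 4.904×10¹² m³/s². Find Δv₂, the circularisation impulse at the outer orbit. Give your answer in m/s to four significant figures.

r₁ = 1737 + 116.0 = 1853.0 km = 1.8530×10⁶ m.
r₂ = 1737 + 5413 = 7150.0 km = 7.1500×10⁶ m.
Transfer ellipse a_t = (r₁ + r₂)/2 = 4.502×10⁶ m.
At r₁: circular v_c1 = √(μ/r₁) = 1627 m/s; transfer-perilune v_p = √[μ(2/r₁ − 1/a_t)] = 2050 m/s.
At r₂: circular v_c2 = √(μ/r₂) = 828.2 m/s; transfer-apolune v_a = √[μ(2/r₂ − 1/a_t)] = 531.4 m/s.
Δv₂ = v_c2 − v_a = 296.8 m/s.

Δv ≈ 296.8 m/s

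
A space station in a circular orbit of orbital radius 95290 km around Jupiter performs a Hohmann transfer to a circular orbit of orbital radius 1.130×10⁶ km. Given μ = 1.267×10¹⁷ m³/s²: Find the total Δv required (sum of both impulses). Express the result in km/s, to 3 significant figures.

Δv_total ≈ 19.5 km/s

r₁ = 95290 km = 9.529×10⁷ m.
r₂ = 1.130×10⁶ km = 1.130×10⁹ m.
Transfer ellipse a_t = (r₁ + r₂)/2 = 6.126×10⁸ m.
At r₁: circular v_c1 = √(μ/r₁) = 36460 m/s; transfer-perijove v_p = √[μ(2/r₁ − 1/a_t)] = 49520 m/s.
Δv₁ = v_p − v_c1 = 13060 m/s.
At r₂: circular v_c2 = √(μ/r₂) = 10590 m/s; transfer-apojove v_a = √[μ(2/r₂ − 1/a_t)] = 4176 m/s.
Δv₂ = v_c2 − v_a = 6413 m/s.
Total Δv = Δv₁ + Δv₂ = 19470 m/s = 19.47 km/s.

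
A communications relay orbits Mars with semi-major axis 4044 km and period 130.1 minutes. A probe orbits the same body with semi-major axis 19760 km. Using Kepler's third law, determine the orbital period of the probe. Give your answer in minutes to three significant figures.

Kepler's third law: T² ∝ a³, so T₂ = T₁ (a₂/a₁)^(3/2).
a₂/a₁ = 4.886, (a₂/a₁)^(3/2) = 10.80.
T₂ = 130.1 × 10.80 = 1405 minutes.

T₂ ≈ 1410 minutes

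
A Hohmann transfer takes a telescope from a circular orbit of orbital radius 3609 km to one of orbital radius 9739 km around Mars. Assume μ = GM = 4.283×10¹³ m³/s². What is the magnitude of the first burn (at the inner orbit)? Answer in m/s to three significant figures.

Δv ≈ 717 m/s

r₁ = 3609 km = 3.609×10⁶ m.
r₂ = 9739 km = 9.739×10⁶ m.
Transfer ellipse a_t = (r₁ + r₂)/2 = 6.674×10⁶ m.
At r₁: circular v_c1 = √(μ/r₁) = 3445 m/s; transfer-periapsis v_p = √[μ(2/r₁ − 1/a_t)] = 4161 m/s.
Δv₁ = v_p − v_c1 = 716.5 m/s.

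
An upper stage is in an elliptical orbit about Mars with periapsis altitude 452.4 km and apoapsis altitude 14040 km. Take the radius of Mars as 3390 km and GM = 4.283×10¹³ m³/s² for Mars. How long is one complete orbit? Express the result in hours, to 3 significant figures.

r_p = 3390 + 452.4 = 3842.4 km = 3.8424×10⁶ m.
r_a = 3390 + 14040 = 17430 km = 1.7430×10⁷ m.
Semi-major axis a = (r_p + r_a)/2 = (3842.4 + 17430)/2 = 10636 km = 1.064×10⁷ m.
By Kepler's third law T = 2π√(a³/μ) = 2π × 5.300×10³ = 3.330×10⁴ s.
= 9.251 hours.

T ≈ 9.25 hours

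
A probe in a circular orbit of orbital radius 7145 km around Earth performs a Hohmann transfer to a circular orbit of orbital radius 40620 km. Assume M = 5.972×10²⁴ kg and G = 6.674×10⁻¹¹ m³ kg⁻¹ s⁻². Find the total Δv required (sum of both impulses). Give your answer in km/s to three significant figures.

Δv_total ≈ 3.69 km/s

μ = GM = 6.674×10⁻¹¹ × 5.972×10²⁴ = 3.986×10¹⁴ m³/s².
r₁ = 7145 km = 7.145×10⁶ m.
r₂ = 40620 km = 4.062×10⁷ m.
Transfer ellipse a_t = (r₁ + r₂)/2 = 2.388×10⁷ m.
At r₁: circular v_c1 = √(μ/r₁) = 7469 m/s; transfer-perigee v_p = √[μ(2/r₁ − 1/a_t)] = 9741 m/s.
Δv₁ = v_p − v_c1 = 2272 m/s.
At r₂: circular v_c2 = √(μ/r₂) = 3132 m/s; transfer-apogee v_a = √[μ(2/r₂ − 1/a_t)] = 1713 m/s.
Δv₂ = v_c2 − v_a = 1419 m/s.
Total Δv = Δv₁ + Δv₂ = 3691 m/s = 3.691 km/s.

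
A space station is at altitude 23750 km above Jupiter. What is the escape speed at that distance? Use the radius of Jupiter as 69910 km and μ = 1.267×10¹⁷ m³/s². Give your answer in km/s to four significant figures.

r = 69910 + 23750 = 93660 km = 9.3660×10⁷ m.
Escape speed v_esc = √(2μ/r) = √(2 × 1.267×10¹⁷ / 9.366×10⁷) = √(2.706×10⁹) = 52010 m/s.
= 52.01 km/s.

v_esc ≈ 52.01 km/s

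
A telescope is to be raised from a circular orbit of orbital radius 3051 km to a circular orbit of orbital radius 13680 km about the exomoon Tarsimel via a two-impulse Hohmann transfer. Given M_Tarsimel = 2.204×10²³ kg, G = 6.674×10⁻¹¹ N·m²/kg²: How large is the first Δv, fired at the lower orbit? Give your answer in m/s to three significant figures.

Δv ≈ 612 m/s

μ = GM = 6.674×10⁻¹¹ × 2.204×10²³ = 1.471×10¹³ m³/s².
r₁ = 3051 km = 3.051×10⁶ m.
r₂ = 13680 km = 1.368×10⁷ m.
Transfer ellipse a_t = (r₁ + r₂)/2 = 8.366×10⁶ m.
At r₁: circular v_c1 = √(μ/r₁) = 2196 m/s; transfer-periapsis v_p = √[μ(2/r₁ − 1/a_t)] = 2808 m/s.
Δv₁ = v_p − v_c1 = 612.1 m/s.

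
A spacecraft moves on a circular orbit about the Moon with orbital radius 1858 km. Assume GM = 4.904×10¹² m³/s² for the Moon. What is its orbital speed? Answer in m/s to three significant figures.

v ≈ 1620 m/s

r = 1858 km = 1.858×10⁶ m.
For a circular orbit v = √(μ/r) = √(4.904×10¹² / 1.858×10⁶) = √(2.639×10⁶) = 1625 m/s.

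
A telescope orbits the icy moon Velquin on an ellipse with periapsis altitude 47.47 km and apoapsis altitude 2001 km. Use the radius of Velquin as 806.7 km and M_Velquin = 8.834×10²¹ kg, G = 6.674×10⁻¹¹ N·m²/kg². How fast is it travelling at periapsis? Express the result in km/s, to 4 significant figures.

v ≈ 1.029 km/s

μ = GM = 6.674×10⁻¹¹ × 8.834×10²¹ = 5.896×10¹¹ m³/s².
r_p = 806.7 + 47.47 = 854.17 km = 8.5417×10⁵ m.
r_a = 806.7 + 2001 = 2807.7 km = 2.8077×10⁶ m.
Semi-major axis a = (r_p + r_a)/2 = 1830.9 km = 1.831×10⁶ m.
Vis-viva: v² = μ(2/r − 1/a) = 5.896×10¹¹ × (2.341×10⁻⁶ − 5.462×10⁻⁷) = 1.058×10⁶ m²/s².
v = 1029 m/s = 1.029 km/s.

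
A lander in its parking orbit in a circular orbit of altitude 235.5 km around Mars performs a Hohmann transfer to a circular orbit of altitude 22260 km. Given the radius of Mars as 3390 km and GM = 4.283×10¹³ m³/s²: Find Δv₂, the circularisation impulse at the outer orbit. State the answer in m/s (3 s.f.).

r₁ = 3390 + 235.5 = 3625.5 km = 3.6255×10⁶ m.
r₂ = 3390 + 22260 = 25650 km = 2.5650×10⁷ m.
Transfer ellipse a_t = (r₁ + r₂)/2 = 1.464×10⁷ m.
At r₁: circular v_c1 = √(μ/r₁) = 3437 m/s; transfer-periapsis v_p = √[μ(2/r₁ − 1/a_t)] = 4550 m/s.
At r₂: circular v_c2 = √(μ/r₂) = 1292 m/s; transfer-apoapsis v_a = √[μ(2/r₂ − 1/a_t)] = 643.1 m/s.
Δv₂ = v_c2 − v_a = 649.1 m/s.

Δv ≈ 649 m/s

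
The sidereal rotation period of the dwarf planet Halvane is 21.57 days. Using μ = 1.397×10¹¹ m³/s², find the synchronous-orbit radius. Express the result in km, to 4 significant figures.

T = 21.57 days = 1.864×10⁶ s.
A synchronous orbit has period T, so by Kepler's third law a = (μT²/4π²)^(1/3).
μT²/4π² = 1.397×10¹¹ × (1.864×10⁶)² / 39.48 = 1.229×10²² m³.
a = 2.308×10⁷ m = 23077 km.

r_sync ≈ 23080 km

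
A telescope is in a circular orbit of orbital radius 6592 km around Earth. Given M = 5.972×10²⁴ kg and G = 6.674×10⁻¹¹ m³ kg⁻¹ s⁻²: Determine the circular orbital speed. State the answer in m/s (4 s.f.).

μ = GM = 6.674×10⁻¹¹ × 5.972×10²⁴ = 3.986×10¹⁴ m³/s².
r = 6592 km = 6.592×10⁶ m.
For a circular orbit v = √(μ/r) = √(3.986×10¹⁴ / 6.592×10⁶) = √(6.046×10⁷) = 7776 m/s.

v ≈ 7776 m/s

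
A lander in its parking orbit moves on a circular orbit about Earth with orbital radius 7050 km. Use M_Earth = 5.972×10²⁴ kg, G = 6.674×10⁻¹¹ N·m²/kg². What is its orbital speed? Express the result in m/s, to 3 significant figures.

v ≈ 7520 m/s

μ = GM = 6.674×10⁻¹¹ × 5.972×10²⁴ = 3.986×10¹⁴ m³/s².
r = 7050 km = 7.050×10⁶ m.
For a circular orbit v = √(μ/r) = √(3.986×10¹⁴ / 7.050×10⁶) = √(5.653×10⁷) = 7519 m/s.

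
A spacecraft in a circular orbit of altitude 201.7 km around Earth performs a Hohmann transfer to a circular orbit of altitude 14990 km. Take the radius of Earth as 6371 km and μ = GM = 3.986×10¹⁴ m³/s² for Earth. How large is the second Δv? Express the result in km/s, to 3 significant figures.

Δv ≈ 1.36 km/s

r₁ = 6371 + 201.7 = 6572.7 km = 6.5727×10⁶ m.
r₂ = 6371 + 14990 = 21361 km = 2.1361×10⁷ m.
Transfer ellipse a_t = (r₁ + r₂)/2 = 1.397×10⁷ m.
At r₁: circular v_c1 = √(μ/r₁) = 7787 m/s; transfer-perigee v_p = √[μ(2/r₁ − 1/a_t)] = 9631 m/s.
At r₂: circular v_c2 = √(μ/r₂) = 4320 m/s; transfer-apogee v_a = √[μ(2/r₂ − 1/a_t)] = 2963 m/s.
Δv₂ = v_c2 − v_a = 1356 m/s.
= 1.356 km/s.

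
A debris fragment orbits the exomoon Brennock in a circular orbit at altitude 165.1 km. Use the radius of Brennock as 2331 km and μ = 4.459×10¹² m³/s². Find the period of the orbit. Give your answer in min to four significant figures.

r = 2331 + 165.1 = 2496.1 km = 2.4961×10⁶ m.
Kepler's third law: T = 2π√(r³/μ) = 2π√((2.496×10⁶)³ / 4.459×10¹²).
r³/μ = 3.488×10⁶ s², so T = 2π × 1.868×10³ = 1.173×10⁴ s.
Converting: 1.173×10⁴ s ÷ 60.00 = 195.6 min.

T ≈ 195.6 min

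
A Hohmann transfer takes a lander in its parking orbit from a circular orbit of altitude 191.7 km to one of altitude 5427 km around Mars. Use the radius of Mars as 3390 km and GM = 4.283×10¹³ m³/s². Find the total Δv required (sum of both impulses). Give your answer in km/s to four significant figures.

r₁ = 3390 + 191.7 = 3581.7 km = 3.5817×10⁶ m.
r₂ = 3390 + 5427 = 8817.0 km = 8.8170×10⁶ m.
Transfer ellipse a_t = (r₁ + r₂)/2 = 6.199×10⁶ m.
At r₁: circular v_c1 = √(μ/r₁) = 3458 m/s; transfer-periapsis v_p = √[μ(2/r₁ − 1/a_t)] = 4124 m/s.
Δv₁ = v_p − v_c1 = 665.9 m/s.
At r₂: circular v_c2 = √(μ/r₂) = 2204 m/s; transfer-apoapsis v_a = √[μ(2/r₂ − 1/a_t)] = 1675 m/s.
Δv₂ = v_c2 − v_a = 528.7 m/s.
Total Δv = Δv₁ + Δv₂ = 1195 m/s = 1.195 km/s.

Δv_total ≈ 1.195 km/s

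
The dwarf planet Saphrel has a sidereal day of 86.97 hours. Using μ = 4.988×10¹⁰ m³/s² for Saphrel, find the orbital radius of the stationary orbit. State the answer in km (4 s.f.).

T = 86.97 hours = 3.131×10⁵ s.
A synchronous orbit has period T, so by Kepler's third law a = (μT²/4π²)^(1/3).
μT²/4π² = 4.988×10¹⁰ × (3.131×10⁵)² / 39.48 = 1.239×10²⁰ m³.
a = 4.985×10⁶ m = 4984.7 km.

r_sync ≈ 4985 km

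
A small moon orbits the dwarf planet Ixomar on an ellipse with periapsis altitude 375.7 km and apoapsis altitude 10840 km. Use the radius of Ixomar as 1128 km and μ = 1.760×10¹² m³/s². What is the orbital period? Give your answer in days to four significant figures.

T ≈ 0.9583 days

r_p = 1128 + 375.7 = 1503.7 km = 1.5037×10⁶ m.
r_a = 1128 + 10840 = 11968 km = 1.1968×10⁷ m.
Semi-major axis a = (r_p + r_a)/2 = (1503.7 + 11968)/2 = 6735.9 km = 6.736×10⁶ m.
By Kepler's third law T = 2π√(a³/μ) = 2π × 1.318×10⁴ = 8.280×10⁴ s.
= 0.9583 days.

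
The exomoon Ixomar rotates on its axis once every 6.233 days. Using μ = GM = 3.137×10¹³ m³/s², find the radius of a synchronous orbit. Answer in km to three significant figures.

T = 6.233 days = 5.385×10⁵ s.
A synchronous orbit has period T, so by Kepler's third law a = (μT²/4π²)^(1/3).
μT²/4π² = 3.137×10¹³ × (5.385×10⁵)² / 39.48 = 2.304×10²³ m³.
a = 6.131×10⁷ m = 61309 km.

r_sync ≈ 61300 km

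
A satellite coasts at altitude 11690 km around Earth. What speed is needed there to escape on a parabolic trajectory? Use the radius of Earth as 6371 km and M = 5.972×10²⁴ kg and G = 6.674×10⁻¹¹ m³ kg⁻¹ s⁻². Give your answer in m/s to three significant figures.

v_esc ≈ 6640 m/s

μ = GM = 6.674×10⁻¹¹ × 5.972×10²⁴ = 3.986×10¹⁴ m³/s².
r = 6371 + 11690 = 18061 km = 1.8061×10⁷ m.
Escape speed v_esc = √(2μ/r) = √(2 × 3.986×10¹⁴ / 1.806×10⁷) = √(4.414×10⁷) = 6644 m/s.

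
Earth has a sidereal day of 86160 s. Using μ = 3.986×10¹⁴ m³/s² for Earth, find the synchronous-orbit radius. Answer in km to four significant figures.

A synchronous orbit has period T, so by Kepler's third law a = (μT²/4π²)^(1/3).
μT²/4π² = 3.986×10¹⁴ × (8.616×10⁴)² / 39.48 = 7.495×10²² m³.
a = 4.216×10⁷ m = 42163 km.

r_sync ≈ 42160 km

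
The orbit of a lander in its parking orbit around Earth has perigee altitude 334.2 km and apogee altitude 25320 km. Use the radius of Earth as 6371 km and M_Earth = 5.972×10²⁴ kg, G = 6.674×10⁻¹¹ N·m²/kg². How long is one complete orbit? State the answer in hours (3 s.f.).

μ = GM = 6.674×10⁻¹¹ × 5.972×10²⁴ = 3.986×10¹⁴ m³/s².
r_p = 6371 + 334.2 = 6705.2 km = 6.7052×10⁶ m.
r_a = 6371 + 25320 = 31691 km = 3.1691×10⁷ m.
Semi-major axis a = (r_p + r_a)/2 = (6705.2 + 31691)/2 = 19198 km = 1.920×10⁷ m.
By Kepler's third law T = 2π√(a³/μ) = 2π × 4.213×10³ = 2.647×10⁴ s.
= 7.354 hours.

T ≈ 7.35 hours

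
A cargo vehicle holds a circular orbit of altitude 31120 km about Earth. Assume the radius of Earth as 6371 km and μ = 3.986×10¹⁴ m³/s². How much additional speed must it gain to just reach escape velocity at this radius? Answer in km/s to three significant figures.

r = 6371 + 31120 = 37491 km = 3.7491×10⁷ m.
Circular speed v_c = √(μ/r) = 3261 m/s.
Escape speed v_esc = √(2μ/r) = √2 × v_c = 4611 m/s.
Δv = v_esc − v_c = 1351 m/s = 1.351 km/s.

Δv ≈ 1.35 km/s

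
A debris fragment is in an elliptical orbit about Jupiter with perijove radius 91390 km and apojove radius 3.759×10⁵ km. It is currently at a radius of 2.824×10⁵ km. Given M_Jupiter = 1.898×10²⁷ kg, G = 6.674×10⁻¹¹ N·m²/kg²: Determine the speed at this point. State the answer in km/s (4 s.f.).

v ≈ 18.84 km/s

μ = GM = 6.674×10⁻¹¹ × 1.898×10²⁷ = 1.267×10¹⁷ m³/s².
Semi-major axis a = (r_p + r_a)/2 = 2.3364×10⁵ km = 2.336×10⁸ m.
Vis-viva: v² = μ(2/r − 1/a) = 1.267×10¹⁷ × (7.082×10⁻⁹ − 4.280×10⁻⁹) = 3.550×10⁸ m²/s².
v = 18840 m/s = 18.84 km/s.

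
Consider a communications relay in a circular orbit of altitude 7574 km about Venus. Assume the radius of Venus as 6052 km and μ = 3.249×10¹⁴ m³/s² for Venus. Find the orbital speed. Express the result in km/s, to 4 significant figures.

r = 6052 + 7574 = 13626 km = 1.3626×10⁷ m.
For a circular orbit v = √(μ/r) = √(3.249×10¹⁴ / 1.363×10⁷) = √(2.384×10⁷) = 4883 m/s.
That is 4.883 km/s.

v ≈ 4.883 km/s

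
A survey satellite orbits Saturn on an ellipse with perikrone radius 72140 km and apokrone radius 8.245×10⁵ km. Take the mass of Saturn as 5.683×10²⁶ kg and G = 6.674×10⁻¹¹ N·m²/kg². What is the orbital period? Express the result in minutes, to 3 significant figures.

T ≈ 5100 minutes

μ = GM = 6.674×10⁻¹¹ × 5.683×10²⁶ = 3.793×10¹⁶ m³/s².
Semi-major axis a = (r_p + r_a)/2 = (72140 + 8.2450×10⁵)/2 = 4.4832×10⁵ km = 4.483×10⁸ m.
By Kepler's third law T = 2π√(a³/μ) = 2π × 4.874×10⁴ = 3.063×10⁵ s.
= 5104 minutes.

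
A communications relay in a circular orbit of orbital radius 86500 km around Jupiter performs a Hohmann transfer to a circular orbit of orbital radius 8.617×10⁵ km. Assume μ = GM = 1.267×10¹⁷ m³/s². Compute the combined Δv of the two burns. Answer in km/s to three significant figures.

r₁ = 86500 km = 8.650×10⁷ m.
r₂ = 8.617×10⁵ km = 8.617×10⁸ m.
Transfer ellipse a_t = (r₁ + r₂)/2 = 4.741×10⁸ m.
At r₁: circular v_c1 = √(μ/r₁) = 38270 m/s; transfer-perijove v_p = √[μ(2/r₁ − 1/a_t)] = 51600 m/s.
Δv₁ = v_p − v_c1 = 13320 m/s.
At r₂: circular v_c2 = √(μ/r₂) = 12130 m/s; transfer-apojove v_a = √[μ(2/r₂ − 1/a_t)] = 5179 m/s.
Δv₂ = v_c2 − v_a = 6946 m/s.
Total Δv = Δv₁ + Δv₂ = 20270 m/s = 20.27 km/s.

Δv_total ≈ 20.3 km/s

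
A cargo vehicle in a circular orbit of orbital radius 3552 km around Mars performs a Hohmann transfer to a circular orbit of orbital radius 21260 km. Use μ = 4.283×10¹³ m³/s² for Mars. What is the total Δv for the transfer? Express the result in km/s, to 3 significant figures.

r₁ = 3552 km = 3.552×10⁶ m.
r₂ = 21260 km = 2.126×10⁷ m.
Transfer ellipse a_t = (r₁ + r₂)/2 = 1.241×10⁷ m.
At r₁: circular v_c1 = √(μ/r₁) = 3472 m/s; transfer-periapsis v_p = √[μ(2/r₁ − 1/a_t)] = 4546 m/s.
Δv₁ = v_p − v_c1 = 1073 m/s.
At r₂: circular v_c2 = √(μ/r₂) = 1419 m/s; transfer-apoapsis v_a = √[μ(2/r₂ − 1/a_t)] = 759.5 m/s.
Δv₂ = v_c2 − v_a = 659.9 m/s.
Total Δv = Δv₁ + Δv₂ = 1733 m/s = 1.733 km/s.

Δv_total ≈ 1.73 km/s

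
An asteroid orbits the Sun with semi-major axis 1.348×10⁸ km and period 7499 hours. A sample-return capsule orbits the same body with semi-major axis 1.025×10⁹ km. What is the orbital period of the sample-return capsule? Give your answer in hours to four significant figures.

Kepler's third law: T² ∝ a³, so T₂ = T₁ (a₂/a₁)^(3/2).
a₂/a₁ = 7.604, (a₂/a₁)^(3/2) = 20.97.
T₂ = 7499 × 20.97 = 1.572×10⁵ hours.

T₂ ≈ 1.572×10⁵ hours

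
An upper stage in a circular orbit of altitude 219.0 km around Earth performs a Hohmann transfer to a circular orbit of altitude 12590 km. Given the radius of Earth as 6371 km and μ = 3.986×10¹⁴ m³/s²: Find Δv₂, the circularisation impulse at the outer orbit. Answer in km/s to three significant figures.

Δv ≈ 1.29 km/s

r₁ = 6371 + 219.0 = 6590.0 km = 6.5900×10⁶ m.
r₂ = 6371 + 12590 = 18961 km = 1.8961×10⁷ m.
Transfer ellipse a_t = (r₁ + r₂)/2 = 1.278×10⁷ m.
At r₁: circular v_c1 = √(μ/r₁) = 7777 m/s; transfer-perigee v_p = √[μ(2/r₁ − 1/a_t)] = 9475 m/s.
At r₂: circular v_c2 = √(μ/r₂) = 4585 m/s; transfer-apogee v_a = √[μ(2/r₂ − 1/a_t)] = 3293 m/s.
Δv₂ = v_c2 − v_a = 1292 m/s.
= 1.292 km/s.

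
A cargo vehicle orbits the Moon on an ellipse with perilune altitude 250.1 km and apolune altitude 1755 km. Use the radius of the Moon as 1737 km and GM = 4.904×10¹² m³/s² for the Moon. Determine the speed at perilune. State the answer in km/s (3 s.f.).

v ≈ 1.77 km/s

r_p = 1737 + 250.1 = 1987.1 km = 1.9871×10⁶ m.
r_a = 1737 + 1755 = 3492.0 km = 3.4920×10⁶ m.
Semi-major axis a = (r_p + r_a)/2 = 2739.6 km = 2.740×10⁶ m.
Vis-viva: v² = μ(2/r − 1/a) = 4.904×10¹² × (1.006×10⁻⁶ − 3.650×10⁻⁷) = 3.146×10⁶ m²/s².
v = 1774 m/s = 1.774 km/s.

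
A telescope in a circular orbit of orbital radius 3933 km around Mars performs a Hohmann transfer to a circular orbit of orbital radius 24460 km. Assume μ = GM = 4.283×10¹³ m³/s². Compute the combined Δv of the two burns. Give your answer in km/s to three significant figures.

r₁ = 3933 km = 3.933×10⁶ m.
r₂ = 24460 km = 2.446×10⁷ m.
Transfer ellipse a_t = (r₁ + r₂)/2 = 1.420×10⁷ m.
At r₁: circular v_c1 = √(μ/r₁) = 3300 m/s; transfer-periapsis v_p = √[μ(2/r₁ − 1/a_t)] = 4332 m/s.
Δv₁ = v_p − v_c1 = 1032 m/s.
At r₂: circular v_c2 = √(μ/r₂) = 1323 m/s; transfer-apoapsis v_a = √[μ(2/r₂ − 1/a_t)] = 696.5 m/s.
Δv₂ = v_c2 − v_a = 626.8 m/s.
Total Δv = Δv₁ + Δv₂ = 1658 m/s = 1.658 km/s.

Δv_total ≈ 1.66 km/s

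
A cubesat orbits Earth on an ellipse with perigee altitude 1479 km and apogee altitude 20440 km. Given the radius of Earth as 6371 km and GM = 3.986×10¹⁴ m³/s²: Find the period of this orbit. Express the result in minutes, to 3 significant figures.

r_p = 6371 + 1479 = 7850.0 km = 7.8500×10⁶ m.
r_a = 6371 + 20440 = 26811 km = 2.6811×10⁷ m.
Semi-major axis a = (r_p + r_a)/2 = (7850.0 + 26811)/2 = 17330 km = 1.733×10⁷ m.
By Kepler's third law T = 2π√(a³/μ) = 2π × 3.614×10³ = 2.271×10⁴ s.
= 378.4 minutes.

T ≈ 378 minutes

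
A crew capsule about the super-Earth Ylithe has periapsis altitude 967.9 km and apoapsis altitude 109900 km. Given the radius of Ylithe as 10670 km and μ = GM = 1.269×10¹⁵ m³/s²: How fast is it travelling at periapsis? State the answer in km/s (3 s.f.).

r_p = 10670 + 967.9 = 11638 km = 1.1638×10⁷ m.
r_a = 10670 + 109900 = 120570 km = 1.2057×10⁸ m.
Semi-major axis a = (r_p + r_a)/2 = 66104 km = 6.610×10⁷ m.
Vis-viva: v² = μ(2/r − 1/a) = 1.269×10¹⁵ × (1.719×10⁻⁷ − 1.513×10⁻⁸) = 1.989×10⁸ m²/s².
v = 14100 m/s = 14.10 km/s.

v ≈ 14.1 km/s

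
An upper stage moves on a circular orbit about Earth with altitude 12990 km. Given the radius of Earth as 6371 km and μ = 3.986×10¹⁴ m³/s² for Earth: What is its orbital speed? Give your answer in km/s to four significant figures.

r = 6371 + 12990 = 19361 km = 1.9361×10⁷ m.
For a circular orbit v = √(μ/r) = √(3.986×10¹⁴ / 1.936×10⁷) = √(2.059×10⁷) = 4537 m/s.
That is 4.537 km/s.

v ≈ 4.537 km/s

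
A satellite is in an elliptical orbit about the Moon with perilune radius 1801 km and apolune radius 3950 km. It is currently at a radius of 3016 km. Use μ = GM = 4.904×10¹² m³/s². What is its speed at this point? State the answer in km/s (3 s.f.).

v ≈ 1.24 km/s

Semi-major axis a = (r_p + r_a)/2 = 2875.5 km = 2.876×10⁶ m.
Vis-viva: v² = μ(2/r − 1/a) = 4.904×10¹² × (6.631×10⁻⁷ − 3.478×10⁻⁷) = 1.547×10⁶ m²/s².
v = 1244 m/s = 1.244 km/s.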